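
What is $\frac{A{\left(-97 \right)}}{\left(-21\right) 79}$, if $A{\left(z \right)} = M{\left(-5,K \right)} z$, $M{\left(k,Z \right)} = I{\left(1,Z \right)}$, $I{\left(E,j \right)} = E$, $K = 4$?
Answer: $\frac{97}{1659} \approx 0.058469$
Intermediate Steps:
$M{\left(k,Z \right)} = 1$
$A{\left(z \right)} = z$ ($A{\left(z \right)} = 1 z = z$)
$\frac{A{\left(-97 \right)}}{\left(-21\right) 79} = - \frac{97}{\left(-21\right) 79} = - \frac{97}{-1659} = \left(-97\right) \left(- \frac{1}{1659}\right) = \frac{97}{1659}$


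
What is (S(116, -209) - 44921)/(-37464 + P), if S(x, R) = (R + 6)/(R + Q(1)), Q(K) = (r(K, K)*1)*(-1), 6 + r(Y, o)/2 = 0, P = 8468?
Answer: 4424617/2856106 ≈ 1.5492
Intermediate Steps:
r(Y, o) = -12 (r(Y, o) = -12 + 2*0 = -12 + 0 = -12)
Q(K) = 12 (Q(K) = -12*1*(-1) = -12*(-1) = 12)
S(x, R) = (6 + R)/(12 + R) (S(x, R) = (R + 6)/(R + 12) = (6 + R)/(12 + R))
(S(116, -209) - 44921)/(-37464 + P) = ((6 - 209)/(12 - 209) - 44921)/(-37464 + 8468) = (-203/(-197) - 44921)/(-28996) = (-1/197*(-203) - 44921)*(-1/28996) = (203/197 - 44921)*(-1/28996) = -8849234/197*(-1/28996) = 4424617/2856106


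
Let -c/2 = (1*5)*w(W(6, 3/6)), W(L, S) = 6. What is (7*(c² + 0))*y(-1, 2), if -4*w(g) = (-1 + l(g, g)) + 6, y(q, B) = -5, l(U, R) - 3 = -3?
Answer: -21875/4 ≈ -5468.8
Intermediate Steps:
l(U, R) = 0 (l(U, R) = 3 - 3 = 0)
w(g) = -5/4 (w(g) = -((-1 + 0) + 6)/4 = -(-1 + 6)/4 = -¼*5 = -5/4)
c = 25/2 (c = -2*1*5*(-5)/4 = -10*(-5)/4 = -2*(-25/4) = 25/2 ≈ 12.500)
(7*(c² + 0))*y(-1, 2) = (7*((25/2)² + 0))*(-5) = (7*(625/4 + 0))*(-5) = (7*(625/4))*(-5) = (4375/4)*(-5) = -21875/4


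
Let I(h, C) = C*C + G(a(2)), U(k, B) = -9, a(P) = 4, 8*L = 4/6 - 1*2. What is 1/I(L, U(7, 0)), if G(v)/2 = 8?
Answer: 1/97 ≈ 0.010309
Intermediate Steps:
L = -1/6 (L = (4/6 - 1*2)/8 = (4*(1/6) - 2)/8 = (2/3 - 2)/8 = (1/8)*(-4/3) = -1/6 ≈ -0.16667)
G(v) = 16 (G(v) = 2*8 = 16)
I(h, C) = 16 + C**2 (I(h, C) = C*C + 16 = C**2 + 16 = 16 + C**2)
1/I(L, U(7, 0)) = 1/(16 + (-9)**2) = 1/(16 + 81) = 1/97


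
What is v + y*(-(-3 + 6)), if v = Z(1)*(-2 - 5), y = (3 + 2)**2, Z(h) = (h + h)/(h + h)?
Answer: -82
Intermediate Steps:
Z(h) = 1 (Z(h) = (2*h)/((2*h)) = (2*h)*(1/(2*h)) = 1)
y = 25 (y = 5**2 = 25)
v = -7 (v = 1*(-2 - 5) = 1*(-7) = -7)
v + y*(-(-3 + 6)) = -7 + 25*(-(-3 + 6)) = -7 + 25*(-1*3) = -7 + 25*(-3) = -7 - 75 = -82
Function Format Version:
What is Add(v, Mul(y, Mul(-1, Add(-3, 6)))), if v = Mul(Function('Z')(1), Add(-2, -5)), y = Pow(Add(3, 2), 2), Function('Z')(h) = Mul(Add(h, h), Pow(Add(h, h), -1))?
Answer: -82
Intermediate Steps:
Function('Z')(h) = 1 (Function('Z')(h) = Mul(Mul(2, h), Pow(Mul(2, h), -1)) = Mul(Mul(2, h), Mul(Rational(1, 2), Pow(h, -1))) = 1)
y = 25 (y = Pow(5, 2) = 25)
v = -7 (v = Mul(1, Add(-2, -5)) = Mul(1, -7) = -7)
Add(v, Mul(y, Mul(-1, Add(-3, 6)))) = Add(-7, Mul(25, Mul(-1, Add(-3, 6)))) = Add(-7, Mul(25, Mul(-1, 3))) = Add(-7, Mul(25, -3)) = Add(-7, -75) = -82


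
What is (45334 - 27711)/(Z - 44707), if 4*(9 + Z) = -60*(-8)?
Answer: -17623/44596 ≈ -0.39517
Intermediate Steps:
Z = 111 (Z = -9 + (-60*(-8))/4 = -9 + (1/4)*480 = -9 + 120 = 111)
(45334 - 27711)/(Z - 44707) = (45334 - 27711)/(111 - 44707) = 17623/(-44596) = 17623*(-1/44596) = -17623/44596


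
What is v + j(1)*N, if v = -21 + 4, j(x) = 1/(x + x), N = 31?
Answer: -3/2 ≈ -1.5000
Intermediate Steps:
j(x) = 1/(2*x)
v = -17
v + j(1)*N = -17 + ((½)/1)*31 = -17 + ((½)*1)*31 = -17 + (½)*31 = -17 + 31/2 = -3/2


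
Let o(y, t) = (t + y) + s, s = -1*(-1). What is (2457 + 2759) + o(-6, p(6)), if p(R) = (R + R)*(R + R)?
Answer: 5355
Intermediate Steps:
s = 1
p(R) = 4*R**2 (p(R) = (2*R)*(2*R) = 4*R**2)
o(y, t) = 1 + t + y (o(y, t) = (t + y) + 1 = 1 + t + y)
(2457 + 2759) + o(-6, p(6)) = (2457 + 2759) + (1 + 4*6**2 - 6) = 5216 + (1 + 4*36 - 6) = 5216 + (1 + 144 - 6) = 5216 + 139 = 5355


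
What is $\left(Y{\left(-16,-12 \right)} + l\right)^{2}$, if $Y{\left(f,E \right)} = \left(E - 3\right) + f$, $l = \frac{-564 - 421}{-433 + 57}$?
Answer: $\frac{113870241}{141376} \approx 805.44$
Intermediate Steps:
$l = \frac{985}{376}$ ($l = - \frac{985}{-376} = \left(-985\right) \left(- \frac{1}{376}\right) = \frac{985}{376} \approx 2.6197$)
$Y{\left(f,E \right)} = -3 + E + f$ ($Y{\left(f,E \right)} = \left(-3 + E\right) + f = -3 + E + f$)
$\left(Y{\left(-16,-12 \right)} + l\right)^{2} = \left(\left(-3 - 12 - 16\right) + \frac{985}{376}\right)^{2} = \left(-31 + \frac{985}{376}\right)^{2} = \left(- \frac{10671}{376}\right)^{2} = \frac{113870241}{141376}$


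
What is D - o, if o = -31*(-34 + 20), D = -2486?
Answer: -2920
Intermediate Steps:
o = 434 (o = -31*(-14) = 434)
D - o = -2486 - 1*434 = -2486 - 434 = -2920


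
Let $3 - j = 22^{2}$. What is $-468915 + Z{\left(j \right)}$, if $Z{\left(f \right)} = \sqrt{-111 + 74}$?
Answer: $-468915 + i \sqrt{37} \approx -4.6892 \cdot 10^{5} + 6.0828 i$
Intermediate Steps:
$j = -481$ ($j = 3 - 22^{2} = 3 - 484 = -481$)
$Z{\left(f \right)} = i \sqrt{37}$ ($Z{\left(f \right)} = \sqrt{-37} = i \sqrt{37}$)
$-468915 + Z{\left(j \right)} = -468915 + i \sqrt{37}$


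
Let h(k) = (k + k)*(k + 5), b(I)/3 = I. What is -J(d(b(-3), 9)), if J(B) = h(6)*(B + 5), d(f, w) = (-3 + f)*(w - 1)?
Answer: 12012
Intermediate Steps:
b(I) = 3*I
d(f, w) = (-1 + w)*(-3 + f) (d(f, w) = (-3 + f)*(-1 + w) = (-1 + w)*(-3 + f))
h(k) = 2*k*(5 + k) (h(k) = (2*k)*(5 + k) = 2*k*(5 + k))
J(B) = 660 + 132*B (J(B) = (2*6*(5 + 6))*(B + 5) = (2*6*11)*(5 + B) = 132*(5 + B) = 660 + 132*B)
-J(d(b(-3), 9)) = -(660 + 132*(3 - 3*(-3) - 3*9 + (3*(-3))*9)) = -(660 + 132*(3 - 1*(-9) - 27 - 9*9)) = -(660 + 132*(3 + 9 - 27 - 81)) = -(660 + 132*(-96)) = -(660 - 12672) = -1*(-12012) = 12012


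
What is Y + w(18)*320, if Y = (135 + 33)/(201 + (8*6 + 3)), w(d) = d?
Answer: 17282/3 ≈ 5760.7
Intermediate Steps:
Y = ⅔ (Y = 168/(201 + (48 + 3)) = 168/(201 + 51) = 168/252 = 168*(1/252) = ⅔ ≈ 0.66667)
Y + w(18)*320 = ⅔ + 18*320 = ⅔ + 5760 = 17282/3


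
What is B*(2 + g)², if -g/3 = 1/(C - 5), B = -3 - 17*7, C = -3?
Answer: -22021/32 ≈ -688.16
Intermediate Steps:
B = -122 (B = -3 - 119 = -122)
g = 3/8 (g = -3/(-3 - 5) = -3/(-8) = -3*(-⅛) = 3/8 ≈ 0.37500)
B*(2 + g)² = -122*(2 + 3/8)² = -122*(19/8)² = -122*361/64 = -22021/32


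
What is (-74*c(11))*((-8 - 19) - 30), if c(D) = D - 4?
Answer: 29526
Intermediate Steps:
c(D) = -4 + D
(-74*c(11))*((-8 - 19) - 30) = (-74*(-4 + 11))*((-8 - 19) - 30) = (-74*7)*(-27 - 30) = -518*(-57) = 29526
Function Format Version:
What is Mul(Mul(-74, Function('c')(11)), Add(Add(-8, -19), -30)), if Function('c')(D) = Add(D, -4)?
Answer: 29526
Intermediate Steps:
Function('c')(D) = Add(-4, D)
Mul(Mul(-74, Function('c')(11)), Add(Add(-8, -19), -30)) = Mul(Mul(-74, Add(-4, 11)), Add(Add(-8, -19), -30)) = Mul(Mul(-74, 7), Add(-27, -30)) = Mul(-518, -57) = 29526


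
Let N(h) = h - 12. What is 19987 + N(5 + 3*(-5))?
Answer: 19965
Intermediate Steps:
N(h) = -12 + h
19987 + N(5 + 3*(-5)) = 19987 + (-12 + (5 + 3*(-5))) = 19987 + (-12 + (5 - 15)) = 19987 + (-12 - 10) = 19987 - 22 = 19965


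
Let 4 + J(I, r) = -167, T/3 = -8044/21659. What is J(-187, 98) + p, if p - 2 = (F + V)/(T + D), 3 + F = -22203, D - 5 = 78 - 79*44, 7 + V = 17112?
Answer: -12313234552/73513119 ≈ -167.50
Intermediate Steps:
V = 17105 (V = -7 + 17112 = 17105)
T = -24132/21659 (T = 3*(-8044/21659) = -24132/21659 ≈ -1.1142)
D = -3393 (D = 5 + (78 - 79*44) = 5 + (78 - 3476) = 5 - 3398 = -3393)
J(I, r) = -171 (J(I, r) = -4 - 167 = -171)
F = -22206 (F = -3 - 22203 = -22206)
p = 257508797/73513119 (p = 2 + (-22206 + 17105)/(-24132/21659 - 3393) = 2 - 5101/(-73513119/21659) = 2 - 5101*(-21659/73513119) = 2 + 110482559/73513119 = 257508797/73513119 ≈ 3.5029)
J(-187, 98) + p = -171 + 257508797/73513119 = -12313234552/73513119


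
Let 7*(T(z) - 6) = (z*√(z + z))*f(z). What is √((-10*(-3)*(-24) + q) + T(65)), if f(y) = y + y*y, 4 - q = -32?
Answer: √(-33222 + 1951950*√130)/7 ≈ 673.44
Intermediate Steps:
q = 36 (q = 4 - 1*(-32) = 4 + 32 = 36)
f(y) = y + y²
T(z) = 6 + √2*z^(5/2)*(1 + z)/7 (T(z) = 6 + ((z*√(z + z))*(z*(1 + z)))/7 = 6 + ((z*√(2*z))*(z*(1 + z)))/7 = 6 + ((z*(√2*√z))*(z*(1 + z)))/7 = 6 + ((√2*z^(3/2))*(z*(1 + z)))/7 = 6 + (√2*z^(5/2)*(1 + z))/7 = 6 + √2*z^(5/2)*(1 + z)/7)
√((-10*(-3)*(-24) + q) + T(65)) = √((-10*(-3)*(-24) + 36) + (6 + √2*65^(5/2)*(1 + 65)/7)) = √((30*(-24) + 36) + (6 + (⅐)*√2*(4225*√65)*66)) = √((-720 + 36) + (6 + 278850*√130/7)) = √(-684 + (6 + 278850*√130/7)) = √(-678 + 278850*√130/7)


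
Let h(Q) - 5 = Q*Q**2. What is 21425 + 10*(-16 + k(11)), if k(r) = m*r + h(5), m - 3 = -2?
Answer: 22675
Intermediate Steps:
m = 1 (m = 3 - 2 = 1)
h(Q) = 5 + Q**3 (h(Q) = 5 + Q*Q**2 = 5 + Q**3)
k(r) = 130 + r (k(r) = 1*r + (5 + 5**3) = r + (5 + 125) = r + 130 = 130 + r)
21425 + 10*(-16 + k(11)) = 21425 + 10*(-16 + (130 + 11)) = 21425 + 10*(-16 + 141) = 21425 + 10*125 = 21425 + 1250 = 22675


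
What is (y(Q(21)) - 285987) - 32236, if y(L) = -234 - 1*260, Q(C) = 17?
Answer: -318717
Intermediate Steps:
y(L) = -494 (y(L) = -234 - 260 = -494)
(y(Q(21)) - 285987) - 32236 = (-494 - 285987) - 32236 = -286481 - 32236 = -318717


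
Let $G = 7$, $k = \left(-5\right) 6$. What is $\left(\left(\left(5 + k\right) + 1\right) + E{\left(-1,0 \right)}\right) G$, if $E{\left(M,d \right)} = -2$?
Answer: $-182$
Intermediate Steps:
$k = -30$
$\left(\left(\left(5 + k\right) + 1\right) + E{\left(-1,0 \right)}\right) G = \left(\left(\left(5 - 30\right) + 1\right) - 2\right) 7 = \left(\left(-25 + 1\right) - 2\right) 7 = \left(-24 - 2\right) 7 = \left(-26\right) 7 = -182$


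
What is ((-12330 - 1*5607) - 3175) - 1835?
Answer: -22947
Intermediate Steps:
((-12330 - 1*5607) - 3175) - 1835 = ((-12330 - 5607) - 3175) - 1835 = (-17937 - 3175) - 1835 = -21112 - 1835 = -22947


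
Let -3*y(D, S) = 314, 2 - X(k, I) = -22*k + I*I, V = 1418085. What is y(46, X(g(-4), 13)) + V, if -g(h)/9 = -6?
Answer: 4253941/3 ≈ 1.4180e+6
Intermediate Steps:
g(h) = 54 (g(h) = -9*(-6) = 54)
X(k, I) = 2 - I² + 22*k (X(k, I) = 2 - (-22*k + I*I) = 2 - (-22*k + I²) = 2 - (I² - 22*k) = 2 + (-I² + 22*k) = 2 - I² + 22*k)
y(D, S) = -314/3 (y(D, S) = -⅓*314 = -314/3)
y(46, X(g(-4), 13)) + V = -314/3 + 1418085 = 4253941/3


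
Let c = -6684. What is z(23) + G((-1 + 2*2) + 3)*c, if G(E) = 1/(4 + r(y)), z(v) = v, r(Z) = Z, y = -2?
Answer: -3319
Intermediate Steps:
G(E) = ½ (G(E) = 1/(4 - 2) = 1/2 = ½)
z(23) + G((-1 + 2*2) + 3)*c = 23 + (½)*(-6684) = 23 - 3342 = -3319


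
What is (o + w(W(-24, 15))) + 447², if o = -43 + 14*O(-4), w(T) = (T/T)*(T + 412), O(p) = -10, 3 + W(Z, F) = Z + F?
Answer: 200026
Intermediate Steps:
W(Z, F) = -3 + F + Z (W(Z, F) = -3 + (Z + F) = -3 + (F + Z) = -3 + F + Z)
w(T) = 412 + T (w(T) = 1*(412 + T) = 412 + T)
o = -183 (o = -43 + 14*(-10) = -43 - 140 = -183)
(o + w(W(-24, 15))) + 447² = (-183 + (412 + (-3 + 15 - 24))) + 447² = (-183 + (412 - 12)) + 199809 = (-183 + 400) + 199809 = 217 + 199809 = 200026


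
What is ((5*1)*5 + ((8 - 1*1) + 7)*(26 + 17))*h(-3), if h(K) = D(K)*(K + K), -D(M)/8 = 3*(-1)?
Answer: -90288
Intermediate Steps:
D(M) = 24 (D(M) = -24*(-1) = -8*(-3) = 24)
h(K) = 48*K (h(K) = 24*(K + K) = 24*(2*K) = 48*K)
((5*1)*5 + ((8 - 1*1) + 7)*(26 + 17))*h(-3) = ((5*1)*5 + ((8 - 1*1) + 7)*(26 + 17))*(48*(-3)) = (5*5 + ((8 - 1) + 7)*43)*(-144) = (25 + (7 + 7)*43)*(-144) = (25 + 14*43)*(-144) = (25 + 602)*(-144) = 627*(-144) = -90288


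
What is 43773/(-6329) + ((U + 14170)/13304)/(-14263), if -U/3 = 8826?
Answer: -122148023773/17661163106 ≈ -6.9162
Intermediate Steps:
U = -26478 (U = -3*8826 = -26478)
43773/(-6329) + ((U + 14170)/13304)/(-14263) = 43773/(-6329) + ((-26478 + 14170)/13304)/(-14263) = 43773*(-1/6329) - 12308*1/13304*(-1/14263) = -43773/6329 - 3077/3326*(-1/14263) = -43773/6329 + 181/2790514 = -122148023773/17661163106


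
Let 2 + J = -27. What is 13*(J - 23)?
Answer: -676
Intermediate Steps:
J = -29 (J = -2 - 27 = -29)
13*(J - 23) = 13*(-29 - 23) = 13*(-52) = -676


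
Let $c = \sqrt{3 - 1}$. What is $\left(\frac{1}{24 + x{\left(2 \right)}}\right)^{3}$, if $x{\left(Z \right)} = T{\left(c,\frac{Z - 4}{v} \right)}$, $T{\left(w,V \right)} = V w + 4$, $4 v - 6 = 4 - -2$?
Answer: $\frac{27}{8 \left(42 - \sqrt{2}\right)^{3}} \approx 5.0484 \cdot 10^{-5}$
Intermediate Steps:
$v = 3$ ($v = \frac{3}{2} + \frac{4 - -2}{4} = \frac{3}{2} + \frac{4 + 2}{4} = \frac{3}{2} + \frac{1}{4} \cdot 6 = \frac{3}{2} + \frac{3}{2} = 3$)
$c = \sqrt{2} \approx 1.4142$
$T{\left(w,V \right)} = 4 + V w$
$x{\left(Z \right)} = 4 + \sqrt{2} \left(- \frac{4}{3} + \frac{Z}{3}\right)$ ($x{\left(Z \right)} = 4 + \frac{Z - 4}{3} \sqrt{2} = 4 + \left(-4 + Z\right) \frac{1}{3} \sqrt{2} = 4 + \left(- \frac{4}{3} + \frac{Z}{3}\right) \sqrt{2} = 4 + \sqrt{2} \left(- \frac{4}{3} + \frac{Z}{3}\right)$)
$\left(\frac{1}{24 + x{\left(2 \right)}}\right)^{3} = \left(\frac{1}{24 + \left(4 + \frac{\sqrt{2} \left(-4 + 2\right)}{3}\right)}\right)^{3} = \left(\frac{1}{24 + \left(4 + \frac{1}{3} \sqrt{2} \left(-2\right)\right)}\right)^{3} = \left(\frac{1}{24 + \left(4 - \frac{2 \sqrt{2}}{3}\right)}\right)^{3} = \left(\frac{1}{28 - \frac{2 \sqrt{2}}{3}}\right)^{3} = \frac{1}{\left(28 - \frac{2 \sqrt{2}}{3}\right)^{3}}$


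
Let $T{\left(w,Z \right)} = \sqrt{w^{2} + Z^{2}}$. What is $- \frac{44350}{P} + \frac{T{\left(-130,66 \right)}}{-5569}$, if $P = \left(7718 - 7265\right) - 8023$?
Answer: $\frac{4435}{757} - \frac{2 \sqrt{5314}}{5569} \approx 5.8325$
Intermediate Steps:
$P = -7570$ ($P = 453 - 8023 = -7570$)
$T{\left(w,Z \right)} = \sqrt{Z^{2} + w^{2}}$
$- \frac{44350}{P} + \frac{T{\left(-130,66 \right)}}{-5569} = - \frac{44350}{-7570} + \frac{\sqrt{66^{2} + \left(-130\right)^{2}}}{-5569} = \left(-44350\right) \left(- \frac{1}{7570}\right) + \sqrt{4356 + 16900} \left(- \frac{1}{5569}\right) = \frac{4435}{757} + \sqrt{21256} \left(- \frac{1}{5569}\right) = \frac{4435}{757} + 2 \sqrt{5314} \left(- \frac{1}{5569}\right) = \frac{4435}{757} - \frac{2 \sqrt{5314}}{5569}$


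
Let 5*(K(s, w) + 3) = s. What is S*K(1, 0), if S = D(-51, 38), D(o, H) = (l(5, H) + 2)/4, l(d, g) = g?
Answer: -28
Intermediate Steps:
K(s, w) = -3 + s/5
D(o, H) = 1/2 + H/4 (D(o, H) = (H + 2)/4 = (2 + H)*(1/4) = 1/2 + H/4)
S = 10 (S = 1/2 + (1/4)*38 = 1/2 + 19/2 = 10)
S*K(1, 0) = 10*(-3 + (1/5)*1) = 10*(-3 + 1/5) = 10*(-14/5) = -28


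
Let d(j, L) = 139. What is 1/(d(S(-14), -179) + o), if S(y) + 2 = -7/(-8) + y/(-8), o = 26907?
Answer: 1/27046 ≈ 3.6974e-5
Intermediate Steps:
S(y) = -9/8 - y/8 (S(y) = -2 + (-7/(-8) + y/(-8)) = -2 + (-7*(-⅛) + y*(-⅛)) = -2 + (7/8 - y/8) = -9/8 - y/8)
1/(d(S(-14), -179) + o) = 1/(139 + 26907) = 1/27046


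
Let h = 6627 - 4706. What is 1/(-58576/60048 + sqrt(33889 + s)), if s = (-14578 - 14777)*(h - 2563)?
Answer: 13739733/265922125430270 + 14085009*sqrt(18879799)/265922125430270 ≈ 0.00023020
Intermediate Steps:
h = 1921
s = 18845910 (s = (-14578 - 14777)*(1921 - 2563) = -29355*(-642) = 18845910)
1/(-58576/60048 + sqrt(33889 + s)) = 1/(-58576/60048 + sqrt(33889 + 18845910)) = 1/(-58576*1/60048 + sqrt(18879799)) = 1/(-3661/3753 + sqrt(18879799))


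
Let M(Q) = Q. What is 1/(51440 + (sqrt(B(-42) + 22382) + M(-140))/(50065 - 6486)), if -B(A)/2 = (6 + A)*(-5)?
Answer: 3757353925230/193278273843118553 - 479369*sqrt(182)/5025235119921082378 ≈ 1.9440e-5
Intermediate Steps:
B(A) = 60 + 10*A (B(A) = -2*(6 + A)*(-5) = -2*(-30 - 5*A) = 60 + 10*A)
1/(51440 + (sqrt(B(-42) + 22382) + M(-140))/(50065 - 6486)) = 1/(51440 + (sqrt((60 + 10*(-42)) + 22382) - 140)/(50065 - 6486)) = 1/(51440 + (sqrt((60 - 420) + 22382) - 140)/43579) = 1/(51440 + (sqrt(-360 + 22382) - 140)*(1/43579)) = 1/(51440 + (sqrt(22022) - 140)*(1/43579)) = 1/(51440 + (11*sqrt(182) - 140)*(1/43579)) = 1/(51440 + (-140 + 11*sqrt(182))*(1/43579)) = 1/(51440 + (-140/43579 + 11*sqrt(182)/43579)) = 1/(2241703620/43579 + 11*sqrt(182)/43579)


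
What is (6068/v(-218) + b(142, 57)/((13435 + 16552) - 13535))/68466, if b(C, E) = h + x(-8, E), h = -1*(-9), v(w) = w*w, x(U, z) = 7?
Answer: 6286945/3345697417698 ≈ 1.8791e-6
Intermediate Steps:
v(w) = w**2
h = 9
b(C, E) = 16 (b(C, E) = 9 + 7 = 16)
(6068/v(-218) + b(142, 57)/((13435 + 16552) - 13535))/68466 = (6068/((-218)**2) + 16/((13435 + 16552) - 13535))/68466 = (6068/47524 + 16/(29987 - 13535))*(1/68466) = (6068*(1/47524) + 16/16452)*(1/68466) = (1517/11881 + 16*(1/16452))*(1/68466) = (1517/11881 + 4/4113)*(1/68466) = (6286945/48866553)*(1/68466) = 6286945/3345697417698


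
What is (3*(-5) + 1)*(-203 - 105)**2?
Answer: -1328096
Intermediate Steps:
(3*(-5) + 1)*(-203 - 105)**2 = (-15 + 1)*(-308)**2 = -14*94864 = -1328096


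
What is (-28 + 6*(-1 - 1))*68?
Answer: -2720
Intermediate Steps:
(-28 + 6*(-1 - 1))*68 = (-28 + 6*(-2))*68 = (-28 - 12)*68 = -40*68 = -2720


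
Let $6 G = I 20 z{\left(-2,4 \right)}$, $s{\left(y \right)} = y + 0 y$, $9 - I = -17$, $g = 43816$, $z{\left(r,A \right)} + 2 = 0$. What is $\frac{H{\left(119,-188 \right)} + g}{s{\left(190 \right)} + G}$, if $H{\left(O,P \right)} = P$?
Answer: $\frac{65442}{25} \approx 2617.7$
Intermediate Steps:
$z{\left(r,A \right)} = -2$ ($z{\left(r,A \right)} = -2 + 0 = -2$)
$I = 26$ ($I = 9 - -17 = 9 + 17 = 26$)
$s{\left(y \right)} = y$ ($s{\left(y \right)} = y + 0 = y$)
$G = - \frac{520}{3}$ ($G = \frac{26 \cdot 20 \left(-2\right)}{6} = \frac{520 \left(-2\right)}{6} = \frac{1}{6} \left(-1040\right) = - \frac{520}{3} \approx -173.33$)
$\frac{H{\left(119,-188 \right)} + g}{s{\left(190 \right)} + G} = \frac{-188 + 43816}{190 - \frac{520}{3}} = \frac{43628}{\frac{50}{3}} = 43628 \cdot \frac{3}{50} = \frac{65442}{25}$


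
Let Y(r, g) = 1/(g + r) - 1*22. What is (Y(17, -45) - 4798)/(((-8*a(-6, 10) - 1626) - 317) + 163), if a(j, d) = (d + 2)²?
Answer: 134961/82096 ≈ 1.6439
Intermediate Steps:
a(j, d) = (2 + d)²
Y(r, g) = -22 + 1/(g + r) (Y(r, g) = 1/(g + r) - 22 = -22 + 1/(g + r))
(Y(17, -45) - 4798)/(((-8*a(-6, 10) - 1626) - 317) + 163) = ((1 - 22*(-45) - 22*17)/(-45 + 17) - 4798)/(((-8*(2 + 10)² - 1626) - 317) + 163) = ((1 + 990 - 374)/(-28) - 4798)/(((-8*12² - 1626) - 317) + 163) = (-1/28*617 - 4798)/(((-8*144 - 1626) - 317) + 163) = (-617/28 - 4798)/(((-1152 - 1626) - 317) + 163) = -134961/(28*((-2778 - 317) + 163)) = -134961/(28*(-3095 + 163)) = -134961/28/(-2932) = -134961/28*(-1/2932) = 134961/82096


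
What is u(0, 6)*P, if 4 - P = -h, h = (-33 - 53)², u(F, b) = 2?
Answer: 14800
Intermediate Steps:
h = 7396 (h = (-86)² = 7396)
P = 7400 (P = 4 - (-1)*7396 = 4 - 1*(-7396) = 4 + 7396 = 7400)
u(0, 6)*P = 2*7400 = 14800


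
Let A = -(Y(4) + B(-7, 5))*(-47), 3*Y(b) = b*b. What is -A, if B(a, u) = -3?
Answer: -329/3 ≈ -109.67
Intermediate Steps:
Y(b) = b²/3 (Y(b) = (b*b)/3 = b²/3)
A = 329/3 (A = -((⅓)*4² - 3)*(-47) = -((⅓)*16 - 3)*(-47) = -(16/3 - 3)*(-47) = -7*(-47)/3 = -1*(-329/3) = 329/3 ≈ 109.67)
-A = -1*329/3 = -329/3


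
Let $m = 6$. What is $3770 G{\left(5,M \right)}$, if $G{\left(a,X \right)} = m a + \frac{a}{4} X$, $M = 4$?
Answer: $131950$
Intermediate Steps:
$G{\left(a,X \right)} = 6 a + \frac{X a}{4}$ ($G{\left(a,X \right)} = 6 a + \frac{a}{4} X = 6 a + \frac{X a}{4}$)
$3770 G{\left(5,M \right)} = 3770 \cdot \frac{1}{4} \cdot 5 \left(24 + 4\right) = 3770 \cdot \frac{1}{4} \cdot 5 \cdot 28 = 3770 \cdot 35 = 131950$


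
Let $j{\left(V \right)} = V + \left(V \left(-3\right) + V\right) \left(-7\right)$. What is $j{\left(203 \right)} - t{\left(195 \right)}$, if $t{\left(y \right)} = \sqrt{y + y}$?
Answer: $3045 - \sqrt{390} \approx 3025.3$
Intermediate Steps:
$j{\left(V \right)} = 15 V$ ($j{\left(V \right)} = V + \left(- 3 V + V\right) \left(-7\right) = V + - 2 V \left(-7\right) = V + 14 V = 15 V$)
$t{\left(y \right)} = \sqrt{2} \sqrt{y}$ ($t{\left(y \right)} = \sqrt{2 y} = \sqrt{2} \sqrt{y}$)
$j{\left(203 \right)} - t{\left(195 \right)} = 15 \cdot 203 - \sqrt{2} \sqrt{195} = 3045 - \sqrt{390}$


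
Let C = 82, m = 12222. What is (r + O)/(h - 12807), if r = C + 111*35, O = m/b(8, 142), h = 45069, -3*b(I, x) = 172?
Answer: 16991/146028 ≈ 0.11635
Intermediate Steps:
b(I, x) = -172/3 (b(I, x) = -⅓*172 = -172/3)
O = -18333/86 (O = 12222/(-172/3) = 12222*(-3/172) = -18333/86 ≈ -213.17)
r = 3967 (r = 82 + 111*35 = 82 + 3885 = 3967)
(r + O)/(h - 12807) = (3967 - 18333/86)/(45069 - 12807) = (322829/86)/32262 = (322829/86)*(1/32262) = 16991/146028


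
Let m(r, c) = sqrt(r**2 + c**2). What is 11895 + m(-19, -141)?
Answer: 11895 + sqrt(20242) ≈ 12037.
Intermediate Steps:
m(r, c) = sqrt(c**2 + r**2)
11895 + m(-19, -141) = 11895 + sqrt((-141)**2 + (-19)**2) = 11895 + sqrt(19881 + 361) = 11895 + sqrt(20242)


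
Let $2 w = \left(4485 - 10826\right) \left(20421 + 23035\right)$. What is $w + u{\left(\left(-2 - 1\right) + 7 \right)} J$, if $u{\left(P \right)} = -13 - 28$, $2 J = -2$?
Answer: $-137777207$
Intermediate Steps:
$w = -137777248$ ($w = \frac{\left(4485 - 10826\right) \left(20421 + 23035\right)}{2} = \frac{\left(-6341\right) 43456}{2} = \frac{1}{2} \left(-275554496\right) = -137777248$)
$J = -1$ ($J = \frac{1}{2} \left(-2\right) = -1$)
$u{\left(P \right)} = -41$ ($u{\left(P \right)} = -13 - 28 = -41$)
$w + u{\left(\left(-2 - 1\right) + 7 \right)} J = -137777248 - -41 = -137777248 + 41 = -137777207$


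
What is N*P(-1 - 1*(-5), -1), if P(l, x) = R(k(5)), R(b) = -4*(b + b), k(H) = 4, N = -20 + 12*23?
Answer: -8192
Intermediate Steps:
N = 256 (N = -20 + 276 = 256)
R(b) = -8*b
P(l, x) = -32 (P(l, x) = -8*4 = -32)
N*P(-1 - 1*(-5), -1) = 256*(-32) = -8192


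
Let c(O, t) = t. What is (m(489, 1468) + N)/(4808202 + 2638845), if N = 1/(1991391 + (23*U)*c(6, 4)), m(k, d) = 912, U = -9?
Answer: 1815393457/14823816217461 ≈ 0.00012246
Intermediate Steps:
N = 1/1990563 (N = 1/(1991391 + (23*(-9))*4) = 1/(1991391 - 207*4) = 1/(1991391 - 828) = 1/1990563 ≈ 5.0237e-7)
(m(489, 1468) + N)/(4808202 + 2638845) = (912 + 1/1990563)/(4808202 + 2638845) = (1815393457/1990563)/7447047 = (1815393457/1990563)*(1/7447047) = 1815393457/14823816217461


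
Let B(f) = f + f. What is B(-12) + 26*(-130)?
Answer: -3404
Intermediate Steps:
B(f) = 2*f
B(-12) + 26*(-130) = 2*(-12) + 26*(-130) = -24 - 3380 = -3404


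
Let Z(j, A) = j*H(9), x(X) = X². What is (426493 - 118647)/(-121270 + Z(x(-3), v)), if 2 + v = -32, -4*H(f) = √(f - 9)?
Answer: -153923/60635 ≈ -2.5385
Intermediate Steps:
H(f) = -√(-9 + f)/4 (H(f) = -√(f - 9)/4 = -√(-9 + f)/4)
v = -34 (v = -2 - 32 = -34)
Z(j, A) = 0 (Z(j, A) = j*(-√(-9 + 9)/4) = j*(-√0/4) = j*(-¼*0) = j*0 = 0)
(426493 - 118647)/(-121270 + Z(x(-3), v)) = (426493 - 118647)/(-121270 + 0) = 307846/(-121270) = 307846*(-1/121270) = -153923/60635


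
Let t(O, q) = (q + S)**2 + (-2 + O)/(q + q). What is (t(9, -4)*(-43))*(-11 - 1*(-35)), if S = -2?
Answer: -36249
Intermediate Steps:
t(O, q) = (-2 + q)**2 + (-2 + O)/(2*q) (t(O, q) = (q - 2)**2 + (-2 + O)/(q + q) = (-2 + q)**2 + (-2 + O)/((2*q)) = (-2 + q)**2 + (-2 + O)*(1/(2*q)) = (-2 + q)**2 + (-2 + O)/(2*q))
(t(9, -4)*(-43))*(-11 - 1*(-35)) = (((-1 + (1/2)*9 - 4*(-2 - 4)**2)/(-4))*(-43))*(-11 - 1*(-35)) = (-(-1 + 9/2 - 4*(-6)**2)/4*(-43))*(-11 + 35) = (-(-1 + 9/2 - 4*36)/4*(-43))*24 = (-(-1 + 9/2 - 144)/4*(-43))*24 = (-1/4*(-281/2)*(-43))*24 = ((281/8)*(-43))*24 = -12083/8*24 = -36249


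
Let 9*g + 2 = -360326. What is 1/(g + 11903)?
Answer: -9/253201 ≈ -3.5545e-5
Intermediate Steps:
g = -360328/9 (g = -2/9 + (1/9)*(-360326) = -2/9 - 360326/9 = -360328/9 ≈ -40036.)
1/(g + 11903) = 1/(-360328/9 + 11903) = 1/(-253201/9) = -9/253201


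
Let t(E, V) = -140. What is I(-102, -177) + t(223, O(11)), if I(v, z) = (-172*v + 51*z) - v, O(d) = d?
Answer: 8479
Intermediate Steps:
I(v, z) = -173*v + 51*z
I(-102, -177) + t(223, O(11)) = (-173*(-102) + 51*(-177)) - 140 = (17646 - 9027) - 140 = 8619 - 140 = 8479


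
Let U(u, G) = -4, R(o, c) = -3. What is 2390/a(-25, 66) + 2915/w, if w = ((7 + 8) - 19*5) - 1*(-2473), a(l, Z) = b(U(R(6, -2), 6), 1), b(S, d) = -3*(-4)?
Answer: 2877125/14358 ≈ 200.38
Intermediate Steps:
b(S, d) = 12
a(l, Z) = 12
w = 2393 (w = (15 - 95) + 2473 = -80 + 2473 = 2393)
2390/a(-25, 66) + 2915/w = 2390/12 + 2915/2393 = 2390*(1/12) + 2915*(1/2393) = 1195/6 + 2915/2393 = 2877125/14358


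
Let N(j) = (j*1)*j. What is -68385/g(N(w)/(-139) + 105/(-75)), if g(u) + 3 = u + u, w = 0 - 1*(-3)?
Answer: 47527575/4121 ≈ 11533.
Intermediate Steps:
w = 3 (w = 0 + 3 = 3)
N(j) = j² (N(j) = j*j = j²)
g(u) = -3 + 2*u (g(u) = -3 + (u + u) = -3 + 2*u)
-68385/g(N(w)/(-139) + 105/(-75)) = -68385/(-3 + 2*(3²/(-139) + 105/(-75))) = -68385/(-3 + 2*(9*(-1/139) + 105*(-1/75))) = -68385/(-3 + 2*(-9/139 - 7/5)) = -68385/(-3 + 2*(-1018/695)) = -68385/(-3 - 2036/695) = -68385/(-4121/695) = -68385*(-695/4121) = 47527575/4121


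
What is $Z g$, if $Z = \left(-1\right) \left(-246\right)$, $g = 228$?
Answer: $56088$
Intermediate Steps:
$Z = 246$
$Z g = 246 \cdot 228 = 56088$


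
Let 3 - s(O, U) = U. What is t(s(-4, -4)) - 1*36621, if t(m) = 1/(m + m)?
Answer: -512693/14 ≈ -36621.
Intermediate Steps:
s(O, U) = 3 - U
t(m) = 1/(2*m)
t(s(-4, -4)) - 1*36621 = 1/(2*(3 - 1*(-4))) - 1*36621 = 1/(2*(3 + 4)) - 36621 = (½)/7 - 36621 = (½)*(⅐) - 36621 = 1/14 - 36621 = -512693/14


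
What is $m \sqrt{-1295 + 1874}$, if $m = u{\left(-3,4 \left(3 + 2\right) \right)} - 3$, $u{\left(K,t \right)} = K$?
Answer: $- 6 \sqrt{579} \approx -144.37$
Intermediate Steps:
$m = -6$ ($m = -3 - 3 = -6$)
$m \sqrt{-1295 + 1874} = - 6 \sqrt{-1295 + 1874} = - 6 \sqrt{579}$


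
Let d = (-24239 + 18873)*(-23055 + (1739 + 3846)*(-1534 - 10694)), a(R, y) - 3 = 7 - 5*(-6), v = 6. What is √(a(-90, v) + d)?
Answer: 5*√14663439610 ≈ 6.0546e+5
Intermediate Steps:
a(R, y) = 40 (a(R, y) = 3 + (7 - 5*(-6)) = 3 + (7 + 30) = 3 + 37 = 40)
d = 366585990210 (d = -5366*(-23055 + 5585*(-12228)) = -5366*(-23055 - 68293380) = -5366*(-68316435) = 366585990210)
√(a(-90, v) + d) = √(40 + 366585990210) = √366585990250 = 5*√14663439610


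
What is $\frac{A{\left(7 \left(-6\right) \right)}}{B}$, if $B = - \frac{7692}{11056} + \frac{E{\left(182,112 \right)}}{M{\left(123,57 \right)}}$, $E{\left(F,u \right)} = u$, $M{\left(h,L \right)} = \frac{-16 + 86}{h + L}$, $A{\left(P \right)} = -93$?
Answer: $- \frac{85684}{264703} \approx -0.3237$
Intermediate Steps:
$M{\left(h,L \right)} = \frac{70}{L + h}$
$B = \frac{794109}{2764}$ ($B = - \frac{7692}{11056} + \frac{112}{70 \frac{1}{57 + 123}} = \left(-7692\right) \frac{1}{11056} + \frac{112}{70 \cdot \frac{1}{180}} = - \frac{1923}{2764} + \frac{112}{70 \cdot \frac{1}{180}} = - \frac{1923}{2764} + \frac{112}{\frac{7}{18}} = - \frac{1923}{2764} + 112 \cdot \frac{18}{7} = - \frac{1923}{2764} + 288 = \frac{794109}{2764} \approx 287.3$)
$\frac{A{\left(7 \left(-6\right) \right)}}{B} = - \frac{93}{\frac{794109}{2764}} = \left(-93\right) \frac{2764}{794109} = - \frac{85684}{264703}$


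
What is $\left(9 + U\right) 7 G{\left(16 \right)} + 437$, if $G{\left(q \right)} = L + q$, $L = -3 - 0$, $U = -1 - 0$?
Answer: $1165$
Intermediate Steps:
$U = -1$ ($U = -1 + 0 = -1$)
$L = -3$ ($L = -3 + 0 = -3$)
$G{\left(q \right)} = -3 + q$
$\left(9 + U\right) 7 G{\left(16 \right)} + 437 = \left(9 - 1\right) 7 \left(-3 + 16\right) + 437 = 8 \cdot 7 \cdot 13 + 437 = 56 \cdot 13 + 437 = 728 + 437 = 1165$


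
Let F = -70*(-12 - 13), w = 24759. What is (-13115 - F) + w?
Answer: 9894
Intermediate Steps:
F = 1750 (F = -70*(-25) = 1750)
(-13115 - F) + w = (-13115 - 1*1750) + 24759 = (-13115 - 1750) + 24759 = -14865 + 24759 = 9894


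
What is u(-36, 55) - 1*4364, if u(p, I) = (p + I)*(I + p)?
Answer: -4003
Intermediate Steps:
u(p, I) = (I + p)**2 (u(p, I) = (I + p)*(I + p) = (I + p)**2)
u(-36, 55) - 1*4364 = (55 - 36)**2 - 1*4364 = 19**2 - 4364 = 361 - 4364 = -4003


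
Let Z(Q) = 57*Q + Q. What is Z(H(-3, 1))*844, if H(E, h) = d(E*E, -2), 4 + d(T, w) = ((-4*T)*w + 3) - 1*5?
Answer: 3230832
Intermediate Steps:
d(T, w) = -6 - 4*T*w (d(T, w) = -4 + (((-4*T)*w + 3) - 1*5) = -4 + ((-4*T*w + 3) - 5) = -4 + ((3 - 4*T*w) - 5) = -4 + (-2 - 4*T*w) = -6 - 4*T*w)
H(E, h) = -6 + 8*E**2 (H(E, h) = -6 - 4*E*E*(-2) = -6 - 4*E**2*(-2) = -6 + 8*E**2)
Z(Q) = 58*Q
Z(H(-3, 1))*844 = (58*(-6 + 8*(-3)**2))*844 = (58*(-6 + 8*9))*844 = (58*(-6 + 72))*844 = (58*66)*844 = 3828*844 = 3230832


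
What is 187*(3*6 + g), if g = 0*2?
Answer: 3366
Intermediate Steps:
g = 0
187*(3*6 + g) = 187*(3*6 + 0) = 187*(18 + 0) = 187*18 = 3366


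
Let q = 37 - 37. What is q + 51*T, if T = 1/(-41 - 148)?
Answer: -17/63 ≈ -0.26984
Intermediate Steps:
T = -1/189 (T = 1/(-189) = -1/189 ≈ -0.0052910)
q = 0
q + 51*T = 0 + 51*(-1/189) = 0 - 17/63 = -17/63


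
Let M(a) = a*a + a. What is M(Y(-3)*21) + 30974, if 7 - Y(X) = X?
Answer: 75284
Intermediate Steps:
Y(X) = 7 - X
M(a) = a + a**2 (M(a) = a**2 + a = a + a**2)
M(Y(-3)*21) + 30974 = ((7 - 1*(-3))*21)*(1 + (7 - 1*(-3))*21) + 30974 = ((7 + 3)*21)*(1 + (7 + 3)*21) + 30974 = (10*21)*(1 + 10*21) + 30974 = 210*(1 + 210) + 30974 = 210*211 + 30974 = 44310 + 30974 = 75284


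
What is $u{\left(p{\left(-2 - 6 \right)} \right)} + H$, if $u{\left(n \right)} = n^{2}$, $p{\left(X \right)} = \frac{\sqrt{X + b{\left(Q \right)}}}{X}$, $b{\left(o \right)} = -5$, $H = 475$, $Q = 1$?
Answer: $\frac{30387}{64} \approx 474.8$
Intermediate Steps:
$p{\left(X \right)} = \frac{\sqrt{-5 + X}}{X}$ ($p{\left(X \right)} = \frac{\sqrt{X - 5}}{X} = \frac{\sqrt{-5 + X}}{X}$)
$u{\left(p{\left(-2 - 6 \right)} \right)} + H = \left(\frac{\sqrt{-5 - 8}}{-2 - 6}\right)^{2} + 475 = \left(\frac{\sqrt{-5 - 8}}{-8}\right)^{2} + 475 = \left(- \frac{\sqrt{-13}}{8}\right)^{2} + 475 = \left(- \frac{i \sqrt{13}}{8}\right)^{2} + 475 = - \frac{13}{64} + 475 = \frac{30387}{64}$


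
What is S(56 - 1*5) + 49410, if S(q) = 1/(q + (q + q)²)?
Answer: 516581551/10455 ≈ 49410.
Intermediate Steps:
S(q) = 1/(q + 4*q²) (S(q) = 1/(q + (2*q)²) = 1/(q + 4*q²))
S(56 - 1*5) + 49410 = 1/((56 - 1*5)*(1 + 4*(56 - 1*5))) + 49410 = 1/((56 - 5)*(1 + 4*(56 - 5))) + 49410 = 1/(51*(1 + 4*51)) + 49410 = 1/(51*(1 + 204)) + 49410 = (1/51)/205 + 49410 = (1/51)*(1/205) + 49410 = 1/10455 + 49410 = 516581551/10455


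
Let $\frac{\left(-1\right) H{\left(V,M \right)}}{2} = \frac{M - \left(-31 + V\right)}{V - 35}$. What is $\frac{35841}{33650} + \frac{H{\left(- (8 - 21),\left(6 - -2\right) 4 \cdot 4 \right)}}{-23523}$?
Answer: $\frac{9269053373}{8707038450} \approx 1.0645$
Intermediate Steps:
$H{\left(V,M \right)} = - \frac{2 \left(31 + M - V\right)}{-35 + V}$ ($H{\left(V,M \right)} = - 2 \frac{M - \left(-31 + V\right)}{V - 35} = - 2 \frac{31 + M - V}{-35 + V} = - \frac{2 \left(31 + M - V\right)}{-35 + V}$)
$\frac{35841}{33650} + \frac{H{\left(- (8 - 21),\left(6 - -2\right) 4 \cdot 4 \right)}}{-23523} = \frac{35841}{33650} + \frac{2 \frac{1}{-35 - \left(8 - 21\right)} \left(-31 - \left(8 - 21\right) - \left(6 - -2\right) 4 \cdot 4\right)}{-23523} = 35841 \cdot \frac{1}{33650} + \frac{2 \left(-31 - \left(8 - 21\right) - \left(6 + 2\right) 4 \cdot 4\right)}{-35 - \left(8 - 21\right)} \left(- \frac{1}{23523}\right) = \frac{35841}{33650} + \frac{2 \left(-31 - -13 - 8 \cdot 4 \cdot 4\right)}{-35 - -13} \left(- \frac{1}{23523}\right) = \frac{35841}{33650} + \frac{2 \left(-31 + 13 - 32 \cdot 4\right)}{-35 + 13} \left(- \frac{1}{23523}\right) = \frac{35841}{33650} + \frac{2 \left(-31 + 13 - 128\right)}{-22} \left(- \frac{1}{23523}\right) = \frac{35841}{33650} + 2 \left(- \frac{1}{22}\right) \left(-31 + 13 - 128\right) \left(- \frac{1}{23523}\right) = \frac{35841}{33650} + 2 \left(- \frac{1}{22}\right) \left(-146\right) \left(- \frac{1}{23523}\right) = \frac{35841}{33650} + \frac{146}{11} \left(- \frac{1}{23523}\right) = \frac{35841}{33650} - \frac{146}{258753} = \frac{9269053373}{8707038450}$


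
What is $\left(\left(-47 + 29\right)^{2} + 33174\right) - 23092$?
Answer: $10406$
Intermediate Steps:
$\left(\left(-47 + 29\right)^{2} + 33174\right) - 23092 = \left(\left(-18\right)^{2} + 33174\right) - 23092 = \left(324 + 33174\right) - 23092 = 33498 - 23092 = 10406$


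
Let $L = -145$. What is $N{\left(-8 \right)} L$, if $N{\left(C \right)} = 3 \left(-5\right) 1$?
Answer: $2175$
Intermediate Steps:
$N{\left(C \right)} = -15$ ($N{\left(C \right)} = \left(-15\right) 1 = -15$)
$N{\left(-8 \right)} L = \left(-15\right) \left(-145\right) = 2175$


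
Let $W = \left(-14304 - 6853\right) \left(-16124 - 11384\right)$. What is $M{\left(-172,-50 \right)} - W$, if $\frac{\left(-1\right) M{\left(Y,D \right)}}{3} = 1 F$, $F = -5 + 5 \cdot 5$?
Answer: $-581986816$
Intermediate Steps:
$W = 581986756$ ($W = \left(-21157\right) \left(-27508\right) = 581986756$)
$F = 20$ ($F = -5 + 25 = 20$)
$M{\left(Y,D \right)} = -60$ ($M{\left(Y,D \right)} = - 3 \cdot 1 \cdot 20 = \left(-3\right) 20 = -60$)
$M{\left(-172,-50 \right)} - W = -60 - 581986756 = -581986816$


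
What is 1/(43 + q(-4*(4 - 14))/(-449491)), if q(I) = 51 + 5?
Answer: 64213/2761151 ≈ 0.023256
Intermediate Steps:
q(I) = 56
1/(43 + q(-4*(4 - 14))/(-449491)) = 1/(43 + 56/(-449491)) = 1/(43 + 56*(-1/449491)) = 1/(43 - 8/64213) = 1/(2761151/64213) = 64213/2761151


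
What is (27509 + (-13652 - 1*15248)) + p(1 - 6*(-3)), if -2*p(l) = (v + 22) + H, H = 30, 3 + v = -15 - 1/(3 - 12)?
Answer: -25345/18 ≈ -1408.1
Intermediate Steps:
v = -161/9 (v = -3 + (-15 - 1/(3 - 12)) = -3 + (-15 - 1/(-9)) = -3 + (-15 - 1*(-⅑)) = -3 + (-15 + ⅑) = -3 - 134/9 = -161/9 ≈ -17.889)
p(l) = -307/18 (p(l) = -((-161/9 + 22) + 30)/2 = -(37/9 + 30)/2 = -½*307/9 = -307/18)
(27509 + (-13652 - 1*15248)) + p(1 - 6*(-3)) = (27509 + (-13652 - 1*15248)) - 307/18 = (27509 + (-13652 - 15248)) - 307/18 = (27509 - 28900) - 307/18 = -1391 - 307/18 = -25345/18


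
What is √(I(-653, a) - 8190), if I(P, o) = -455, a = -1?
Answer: I*√8645 ≈ 92.979*I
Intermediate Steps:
√(I(-653, a) - 8190) = √(-455 - 8190) = √(-8645) = I*√8645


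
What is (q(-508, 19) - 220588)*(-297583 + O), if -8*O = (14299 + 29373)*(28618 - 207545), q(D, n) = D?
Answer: -215892485741360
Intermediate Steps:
O = 976762493 (O = -(14299 + 29373)*(28618 - 207545)/8 = -5459*(-178927) = -1/8*(-7814099944) = 976762493)
(q(-508, 19) - 220588)*(-297583 + O) = (-508 - 220588)*(-297583 + 976762493) = -221096*976464910 = -215892485741360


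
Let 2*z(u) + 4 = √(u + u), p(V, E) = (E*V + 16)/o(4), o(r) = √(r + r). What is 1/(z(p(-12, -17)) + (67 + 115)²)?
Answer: 1/(33122 + 2^(¾)*√55/2) ≈ 3.0186e-5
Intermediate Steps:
o(r) = √2*√r (o(r) = √(2*r) = √2*√r)
p(V, E) = √2*(16 + E*V)/4 (p(V, E) = (E*V + 16)/((√2*√4)) = (16 + E*V)/((√2*2)) = (16 + E*V)/((2*√2)) = (16 + E*V)*(√2/4) = √2*(16 + E*V)/4)
z(u) = -2 + √2*√u/2 (z(u) = -2 + √(u + u)/2 = -2 + √(2*u)/2 = -2 + (√2*√u)/2 = -2 + √2*√u/2)
1/(z(p(-12, -17)) + (67 + 115)²) = 1/((-2 + √2*√(√2*(16 - 17*(-12))/4)/2) + (67 + 115)²) = 1/((-2 + √2*√(√2*(16 + 204)/4)/2) + 182²) = 1/((-2 + √2*√((¼)*√2*220)/2) + 33124) = 1/((-2 + √2*√(55*√2)/2) + 33124) = 1/((-2 + √2*(2^(¼)*√55)/2) + 33124) = 1/((-2 + 2^(¾)*√55/2) + 33124) = 1/(33122 + 2^(¾)*√55/2)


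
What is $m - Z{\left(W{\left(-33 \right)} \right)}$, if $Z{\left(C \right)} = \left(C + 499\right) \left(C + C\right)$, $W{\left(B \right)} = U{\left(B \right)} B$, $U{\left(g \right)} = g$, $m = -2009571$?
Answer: $-5468235$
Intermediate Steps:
$W{\left(B \right)} = B^{2}$ ($W{\left(B \right)} = B B = B^{2}$)
$Z{\left(C \right)} = 2 C \left(499 + C\right)$ ($Z{\left(C \right)} = \left(499 + C\right) 2 C = 2 C \left(499 + C\right)$)
$m - Z{\left(W{\left(-33 \right)} \right)} = -2009571 - 2 \left(-33\right)^{2} \left(499 + \left(-33\right)^{2}\right) = -2009571 - 2 \cdot 1089 \left(499 + 1089\right) = -2009571 - 2 \cdot 1089 \cdot 1588 = -2009571 - 3458664 = -5468235$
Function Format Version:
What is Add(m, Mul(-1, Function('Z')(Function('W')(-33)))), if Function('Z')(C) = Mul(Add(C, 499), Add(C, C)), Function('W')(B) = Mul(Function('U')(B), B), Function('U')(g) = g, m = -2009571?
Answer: -5468235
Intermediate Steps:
Function('W')(B) = Pow(B, 2) (Function('W')(B) = Mul(B, B) = Pow(B, 2))
Function('Z')(C) = Mul(2, C, Add(499, C)) (Function('Z')(C) = Mul(Add(499, C), Mul(2, C)) = Mul(2, C, Add(499, C)))
Add(m, Mul(-1, Function('Z')(Function('W')(-33)))) = Add(-2009571, Mul(-1, Mul(2, Pow(-33, 2), Add(499, Pow(-33, 2))))) = Add(-2009571, Mul(-1, Mul(2, 1089, Add(499, 1089)))) = Add(-2009571, Mul(-1, Mul(2, 1089, 1588))) = Add(-2009571, Mul(-1, 3458664)) = Add(-2009571, -3458664) = -5468235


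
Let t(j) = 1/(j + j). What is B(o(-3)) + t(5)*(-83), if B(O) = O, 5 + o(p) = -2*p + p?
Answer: -103/10 ≈ -10.300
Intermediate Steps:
o(p) = -5 - p (o(p) = -5 + (-2*p + p) = -5 - p)
t(j) = 1/(2*j)
B(o(-3)) + t(5)*(-83) = (-5 - 1*(-3)) + ((½)/5)*(-83) = (-5 + 3) + ((½)*(⅕))*(-83) = -2 + (⅒)*(-83) = -2 - 83/10 = -103/10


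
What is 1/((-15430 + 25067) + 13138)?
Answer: 1/22775 ≈ 4.3908e-5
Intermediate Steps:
1/((-15430 + 25067) + 13138) = 1/(9637 + 13138) = 1/22775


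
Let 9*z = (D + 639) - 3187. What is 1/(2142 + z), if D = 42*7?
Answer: 9/17024 ≈ 0.00052867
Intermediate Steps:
D = 294
z = -2254/9 (z = ((294 + 639) - 3187)/9 = (933 - 3187)/9 = (⅑)*(-2254) = -2254/9 ≈ -250.44)
1/(2142 + z) = 1/(2142 - 2254/9) = 1/(17024/9) = 9/17024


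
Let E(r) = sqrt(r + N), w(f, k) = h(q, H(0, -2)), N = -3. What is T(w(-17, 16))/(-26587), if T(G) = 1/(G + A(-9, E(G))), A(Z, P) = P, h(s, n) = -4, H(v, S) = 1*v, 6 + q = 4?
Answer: 4/611501 + I*sqrt(7)/611501 ≈ 6.5413e-6 + 4.3266e-6*I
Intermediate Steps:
q = -2 (q = -6 + 4 = -2)
H(v, S) = v
w(f, k) = -4
E(r) = sqrt(-3 + r) (E(r) = sqrt(r - 3) = sqrt(-3 + r))
T(G) = 1/(G + sqrt(-3 + G))
T(w(-17, 16))/(-26587) = 1/(-4 + sqrt(-3 - 4)*(-26587)) = -1/26587/(-4 + sqrt(-7)) = -1/26587/(-4 + I*sqrt(7)) = -1/(26587*(-4 + I*sqrt(7)))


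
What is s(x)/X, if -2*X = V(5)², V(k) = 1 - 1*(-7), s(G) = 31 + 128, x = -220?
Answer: -159/32 ≈ -4.9688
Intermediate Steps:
s(G) = 159
V(k) = 8 (V(k) = 1 + 7 = 8)
X = -32 (X = -½*8² = -½*64 = -32)
s(x)/X = 159/(-32) = 159*(-1/32) = -159/32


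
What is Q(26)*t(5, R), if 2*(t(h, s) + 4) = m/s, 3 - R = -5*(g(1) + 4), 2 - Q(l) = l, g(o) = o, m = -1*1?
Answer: 675/7 ≈ 96.429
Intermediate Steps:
m = -1
Q(l) = 2 - l
R = 28 (R = 3 - (-5)*(1 + 4) = 3 - (-5)*5 = 3 - 1*(-25) = 3 + 25 = 28)
t(h, s) = -4 - 1/(2*s) (t(h, s) = -4 + (-1/s)/2 = -4 - 1/(2*s))
Q(26)*t(5, R) = (2 - 1*26)*(-4 - ½/28) = (2 - 26)*(-4 - ½*1/28) = -24*(-4 - 1/56) = -24*(-225/56) = 675/7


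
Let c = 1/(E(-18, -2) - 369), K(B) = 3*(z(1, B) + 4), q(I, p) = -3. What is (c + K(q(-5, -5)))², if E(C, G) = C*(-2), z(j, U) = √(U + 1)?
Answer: 13964023/110889 + 7990*I*√2/111 ≈ 125.93 + 101.8*I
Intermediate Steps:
z(j, U) = √(1 + U)
E(C, G) = -2*C
K(B) = 12 + 3*√(1 + B) (K(B) = 3*(√(1 + B) + 4) = 3*(4 + √(1 + B)) = 12 + 3*√(1 + B))
c = -1/333 (c = 1/(-2*(-18) - 369) = 1/(36 - 369) = 1/(-333) = -1/333 ≈ -0.0030030)
(c + K(q(-5, -5)))² = (-1/333 + (12 + 3*√(1 - 3)))² = (-1/333 + (12 + 3*√(-2)))² = (-1/333 + (12 + 3*(I*√2)))² = (-1/333 + (12 + 3*I*√2))² = (3995/333 + 3*I*√2)²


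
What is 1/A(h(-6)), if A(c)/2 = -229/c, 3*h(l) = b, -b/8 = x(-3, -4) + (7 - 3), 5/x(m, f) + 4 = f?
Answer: 9/458 ≈ 0.019651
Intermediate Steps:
x(m, f) = 5/(-4 + f)
b = -27 (b = -8*(5/(-4 - 4) + (7 - 3)) = -8*(5/(-8) + 4) = -8*(5*(-1/8) + 4) = -8*(-5/8 + 4) = -8*27/8 = -27)
h(l) = -9 (h(l) = (1/3)*(-27) = -9)
A(c) = -458/c (A(c) = 2*(-229/c) = -458/c)
1/A(h(-6)) = 1/(-458/(-9)) = 1/(-458*(-1/9)) = 1/(458/9) = 9/458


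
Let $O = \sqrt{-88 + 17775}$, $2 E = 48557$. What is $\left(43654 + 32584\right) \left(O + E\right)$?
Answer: $1850944283 + 76238 \sqrt{17687} \approx 1.8611 \cdot 10^{9}$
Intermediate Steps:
$E = \frac{48557}{2}$ ($E = \frac{1}{2} \cdot 48557 = \frac{48557}{2} \approx 24279.0$)
$O = \sqrt{17687} \approx 132.99$
$\left(43654 + 32584\right) \left(O + E\right) = \left(43654 + 32584\right) \left(\sqrt{17687} + \frac{48557}{2}\right) = 76238 \left(\frac{48557}{2} + \sqrt{17687}\right) = 1850944283 + 76238 \sqrt{17687}$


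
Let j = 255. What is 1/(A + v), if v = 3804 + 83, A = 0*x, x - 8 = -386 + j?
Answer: 1/3887 ≈ 0.00025727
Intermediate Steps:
x = -123 (x = 8 + (-386 + 255) = 8 - 131 = -123)
A = 0 (A = 0*(-123) = 0)
v = 3887
1/(A + v) = 1/(0 + 3887) = 1/3887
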